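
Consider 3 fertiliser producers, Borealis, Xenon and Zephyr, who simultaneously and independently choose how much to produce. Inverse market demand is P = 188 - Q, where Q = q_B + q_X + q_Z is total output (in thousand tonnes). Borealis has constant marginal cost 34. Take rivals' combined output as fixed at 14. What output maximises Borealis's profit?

With rivals' combined output fixed at 14, Borealis's profit is π_B = (188 - 14 - q_B)q_B - (34q_B) = (174 - q_B)q_B - (34q_B).
∂π_B/∂q_B = 140 - 2q_B = 0, so q_B = 70.

70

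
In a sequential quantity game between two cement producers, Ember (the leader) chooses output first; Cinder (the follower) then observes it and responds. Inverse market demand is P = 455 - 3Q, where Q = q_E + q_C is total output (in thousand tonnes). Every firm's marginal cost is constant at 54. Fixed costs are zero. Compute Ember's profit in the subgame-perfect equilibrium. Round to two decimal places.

Solve by backward induction. Given q_E, the follower Cinder maximises π_C = (455 - 3q_E - 3q_C)q_C - 54q_C.
Setting the follower's marginal profit to zero, 401 - 3q_E - 6q_C = 0, i.e. q_C = (401 - 3q_E)/6.
The leader anticipates this reaction. Substituting into P = 455 - 3Q gives P = 509/2 - (3/2)q_E, so π_E = (509/2 - (3/2)q_E)q_E - 54q_E.
The leader's first-order condition 401/2 - 3q_E = 0 yields q_E = 401/6.
Then q_C = (401 - 3·(401/6))/6 = 401/12.
Price P = 455 - 3·(401/4) = 617/4.
Ember's profit: (617/4 - 54)·(401/6) = 6700.0417.

6700.04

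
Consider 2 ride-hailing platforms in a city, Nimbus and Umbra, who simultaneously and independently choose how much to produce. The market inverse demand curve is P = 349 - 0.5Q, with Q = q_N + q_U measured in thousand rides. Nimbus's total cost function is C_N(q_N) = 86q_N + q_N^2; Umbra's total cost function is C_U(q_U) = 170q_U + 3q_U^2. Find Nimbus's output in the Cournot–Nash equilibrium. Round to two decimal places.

84.41

Nimbus's profit: π_N = (349 - 0.5Q)q_N - (86q_N + q_N²). Setting ∂π_N/∂q_N = 0: 263 - 3q_N - (1/2)(q_U) = 0.
Umbra's profit: π_U = (349 - 0.5Q)q_U - (170q_U + 3q_U²). Setting ∂π_U/∂q_U = 0: 179 - 7q_U - (1/2)(q_N) = 0.
Best responses: q_N = (263 - (1/2)q_U)/3, q_U = (179 - (1/2)q_N)/7.
Solving the pair: q_N = 84.4096, q_U = 1622/83.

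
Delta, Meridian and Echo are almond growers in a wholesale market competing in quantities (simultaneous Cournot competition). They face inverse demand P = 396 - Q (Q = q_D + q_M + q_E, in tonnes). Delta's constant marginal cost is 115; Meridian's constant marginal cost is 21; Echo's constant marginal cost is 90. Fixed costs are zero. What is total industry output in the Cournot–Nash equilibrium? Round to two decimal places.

240.50

Delta's profit: π_D = (396 - Q)q_D - (115q_D). Setting ∂π_D/∂q_D = 0: 281 - 2q_D - (q_M + q_E) = 0.
Meridian's profit: π_M = (396 - Q)q_M - (21q_M). Setting ∂π_M/∂q_M = 0: 375 - 2q_M - (q_D + q_E) = 0.
Echo's first-order condition: 306 - 2q_E - (q_D + q_M) = 0.
Summing all 3 equations gives 962 − 4Q = 0, hence Q = 481/2.
Back-substituting: q_D = (281 − 481/2) = 81/2, q_M = (375 − 481/2) = 269/2, q_E = (306 − 481/2) = 131/2.
Total output Q = 81/2 + 269/2 + 131/2 = 481/2.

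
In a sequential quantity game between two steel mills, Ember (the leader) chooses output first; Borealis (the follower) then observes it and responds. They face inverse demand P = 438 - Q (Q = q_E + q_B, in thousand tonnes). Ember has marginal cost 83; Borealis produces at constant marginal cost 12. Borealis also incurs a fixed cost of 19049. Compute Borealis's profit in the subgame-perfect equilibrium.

The follower Borealis best-responds to any q_E: π_B = (438 - Q)q_B - 12q_B.
∂π_B/∂q_B = 426 - q_E - 2q_B = 0 gives the reaction function q_B = (426 - q_E)/2.
Ember substitutes q_B(q_E) into its own profit: π_E = q_E(438 - q_E - (426 - q_E)/2) - 83q_E = (225 - (1/2)q_E)q_E - 83q_E.
Leader FOC: 142 - q_E = 0, so q_E = 142.
Then q_B = (426 - 142)/2 = 142.
Price P = 438 - 284 = 154.
Borealis's profit: (154 - 12)·142 - 19049 = 1115.

1115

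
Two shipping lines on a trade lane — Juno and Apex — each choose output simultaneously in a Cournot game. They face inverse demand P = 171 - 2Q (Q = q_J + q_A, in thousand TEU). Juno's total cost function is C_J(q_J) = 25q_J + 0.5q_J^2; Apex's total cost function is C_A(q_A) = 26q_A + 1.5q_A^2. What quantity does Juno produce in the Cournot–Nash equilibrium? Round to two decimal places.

23.61

Juno's profit: π_J = (171 - 2Q)q_J - (25q_J + (1/2)q_J²). Setting ∂π_J/∂q_J = 0: 146 - 5q_J - 2(q_A) = 0.
Apex's profit: π_A = (171 - 2Q)q_A - (26q_A + (3/2)q_A²). Setting ∂π_A/∂q_A = 0: 145 - 7q_A - 2(q_J) = 0.
Best responses: q_J = (146 - 2q_A)/5, q_A = (145 - 2q_J)/7.
Solving the pair: q_J = 732/31, q_A = 433/31.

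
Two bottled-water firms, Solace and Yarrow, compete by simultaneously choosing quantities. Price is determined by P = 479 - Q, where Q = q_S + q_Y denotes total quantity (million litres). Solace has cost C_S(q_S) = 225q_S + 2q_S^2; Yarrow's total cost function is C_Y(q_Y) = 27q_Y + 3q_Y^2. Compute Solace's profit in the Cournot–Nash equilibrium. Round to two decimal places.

3390.31

Solace's profit: π_S = (479 - Q)q_S - (225q_S + 2q_S²). Setting ∂π_S/∂q_S = 0: 254 - 6q_S - (q_Y) = 0.
Yarrow's profit: π_Y = (479 - Q)q_Y - (27q_Y + 3q_Y²). Setting ∂π_Y/∂q_Y = 0: 452 - 8q_Y - (q_S) = 0.
Rearranging gives the reaction functions q_S = (254 - q_Y)/6 and q_Y = (452 - q_S)/8.
Substituting one into the other gives q_S = 1580/47 and q_Y = 52.2979.
Price P = 479 - 85.9149 = 393.0851.
Solace's profit: 393.0851·(1580/47) - 225·(1580/47) - 2(1580/47)² = 3390.3124.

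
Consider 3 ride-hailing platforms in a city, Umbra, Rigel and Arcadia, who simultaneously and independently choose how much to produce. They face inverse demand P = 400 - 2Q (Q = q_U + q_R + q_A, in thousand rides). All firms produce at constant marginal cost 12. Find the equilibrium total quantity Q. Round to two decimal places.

Each firm earns π_i = (400 - 2Q)q_i - 12q_i.
First-order condition (treating rivals' output as given): 388 - 4q_i - 2·Σ_{j≠i} q_j = 0.
With identical firms every q_j equals q_i, so Σ_{j≠i} q_j = 2q_i and 388 = 8q_i, giving q_i = 97/2.
Total output Q = 97/2 + 97/2 + 97/2 = 291/2.

145.50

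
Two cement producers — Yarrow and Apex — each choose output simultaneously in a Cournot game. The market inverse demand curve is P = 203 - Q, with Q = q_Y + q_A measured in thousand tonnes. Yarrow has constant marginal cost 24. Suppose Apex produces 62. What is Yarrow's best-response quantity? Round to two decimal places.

58.50

With the rival's output fixed at 62, Yarrow's profit is π_Y = (203 - 62 - q_Y)q_Y - (24q_Y) = (141 - q_Y)q_Y - (24q_Y).
∂π_Y/∂q_Y = 117 - 2q_Y = 0, so q_Y = 117/2.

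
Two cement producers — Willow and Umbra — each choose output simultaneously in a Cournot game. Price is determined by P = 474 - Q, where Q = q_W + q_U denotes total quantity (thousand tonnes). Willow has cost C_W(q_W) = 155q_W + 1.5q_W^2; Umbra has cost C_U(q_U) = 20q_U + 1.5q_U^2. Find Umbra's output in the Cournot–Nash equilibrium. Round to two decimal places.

Willow's profit: π_W = (474 - Q)q_W - (155q_W + (3/2)q_W²). Setting ∂π_W/∂q_W = 0: 319 - 5q_W - (q_U) = 0.
Umbra's profit: π_U = (474 - Q)q_U - (20q_U + (3/2)q_U²). Setting ∂π_U/∂q_U = 0: 454 - 5q_U - (q_W) = 0.
So q_W = (319 - q_U)/5 and q_U = (454 - q_W)/5.
Solving the pair: q_W = 1141/24, q_U = 1951/24.

81.29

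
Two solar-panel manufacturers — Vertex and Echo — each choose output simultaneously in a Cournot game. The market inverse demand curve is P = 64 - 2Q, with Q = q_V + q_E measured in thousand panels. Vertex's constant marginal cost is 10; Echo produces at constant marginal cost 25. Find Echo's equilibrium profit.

Vertex's profit: π_V = (64 - 2Q)q_V - (10q_V). Setting ∂π_V/∂q_V = 0: 54 - 4q_V - 2(q_E) = 0.
Echo's profit: π_E = (64 - 2Q)q_E - (25q_E). Setting ∂π_E/∂q_E = 0: 39 - 4q_E - 2(q_V) = 0.
So q_V = (54 - 2q_E)/4 and q_E = (39 - 2q_V)/4.
Substituting one into the other gives q_V = 23/2 and q_E = 4.
Price P = 64 - 2·(31/2) = 33.
Echo's profit: (33 - 25)·4 = 32.

32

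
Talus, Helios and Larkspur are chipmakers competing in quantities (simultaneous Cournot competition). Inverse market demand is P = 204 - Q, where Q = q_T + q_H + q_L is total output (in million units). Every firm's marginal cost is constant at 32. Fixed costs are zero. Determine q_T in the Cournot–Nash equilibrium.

Each firm earns π_i = (204 - Q)q_i - 32q_i.
First-order condition (treating rivals' output as given): 172 - 2q_i - Σ_{j≠i} q_j = 0.
With identical firms every q_j equals q_i, so Σ_{j≠i} q_j = 2q_i and 172 = 4q_i, giving q_i = 43.

43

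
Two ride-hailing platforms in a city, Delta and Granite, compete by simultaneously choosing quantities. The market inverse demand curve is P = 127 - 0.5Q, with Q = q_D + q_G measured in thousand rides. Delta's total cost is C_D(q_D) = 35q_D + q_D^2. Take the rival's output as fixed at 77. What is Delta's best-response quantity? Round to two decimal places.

17.83

With the rival's output fixed at 77, Delta's profit is π_D = (127 - (1/2)·77 - (1/2)q_D)q_D - (35q_D + q_D²) = (177/2 - (1/2)q_D)q_D - (35q_D + q_D²).
∂π_D/∂q_D = 107/2 - 3q_D = 0, so q_D = 107/6.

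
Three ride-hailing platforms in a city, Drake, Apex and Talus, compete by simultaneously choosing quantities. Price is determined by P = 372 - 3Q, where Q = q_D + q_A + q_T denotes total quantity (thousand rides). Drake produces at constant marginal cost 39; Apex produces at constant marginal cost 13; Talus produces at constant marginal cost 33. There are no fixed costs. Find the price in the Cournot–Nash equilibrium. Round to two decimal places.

Drake's profit: π_D = (372 - 3Q)q_D - (39q_D). Setting ∂π_D/∂q_D = 0: 333 - 6q_D - 3(q_A + q_T) = 0.
Apex's first-order condition: 359 - 6q_A - 3(q_D + q_T) = 0.
Talus's profit: π_T = (372 - 3Q)q_T - (33q_T). Setting ∂π_T/∂q_T = 0: 339 - 6q_T - 3(q_D + q_A) = 0.
Summing all 3 equations gives 1031 − 12Q = 0, hence Q = 1031/12.
Back-substituting: q_D = (333 − 1031/4)/3 = 301/12, q_A = (359 − 1031/4)/3 = 135/4, q_T = (339 − 1031/4)/3 = 325/12.
Total output Q = 1031/12, so price P = 372 - 3·(1031/12) = 457/4.

114.25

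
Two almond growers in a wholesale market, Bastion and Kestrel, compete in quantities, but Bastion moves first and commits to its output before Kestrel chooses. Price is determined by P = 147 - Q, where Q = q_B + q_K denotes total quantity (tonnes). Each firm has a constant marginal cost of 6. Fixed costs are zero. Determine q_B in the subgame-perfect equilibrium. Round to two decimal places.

70.50

The follower Kestrel best-responds to any q_B: π_K = (147 - Q)q_K - 6q_K.
∂π_K/∂q_K = 141 - q_B - 2q_K = 0 gives the reaction function q_K = (141 - q_B)/2.
The leader anticipates this reaction. Substituting into P = 147 - Q gives P = 153/2 - (1/2)q_B, so π_B = (153/2 - (1/2)q_B)q_B - 6q_B.
Maximising: ∂π_B/∂q_B = 141/2 - q_B = 0, giving q_B = 141/2.
Then q_K = (141 - 141/2)/2 = 141/4.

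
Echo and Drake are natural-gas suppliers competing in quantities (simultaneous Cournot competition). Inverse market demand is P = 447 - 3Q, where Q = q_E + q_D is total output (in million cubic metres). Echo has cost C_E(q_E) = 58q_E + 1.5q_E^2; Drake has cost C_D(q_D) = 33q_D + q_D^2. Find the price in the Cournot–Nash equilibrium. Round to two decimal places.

Echo's profit: π_E = (447 - 3Q)q_E - (58q_E + (3/2)q_E²). Setting ∂π_E/∂q_E = 0: 389 - 9q_E - 3(q_D) = 0.
Drake's profit: π_D = (447 - 3Q)q_D - (33q_D + q_D²). Setting ∂π_D/∂q_D = 0: 414 - 8q_D - 3(q_E) = 0.
Best responses: q_E = (389 - 3q_D)/9, q_D = (414 - 3q_E)/8.
Substituting one into the other gives q_E = 1870/63 and q_D = 853/21.
Total output Q = 70.3016, so price P = 447 - 3·70.3016 = 236.0952.

236.10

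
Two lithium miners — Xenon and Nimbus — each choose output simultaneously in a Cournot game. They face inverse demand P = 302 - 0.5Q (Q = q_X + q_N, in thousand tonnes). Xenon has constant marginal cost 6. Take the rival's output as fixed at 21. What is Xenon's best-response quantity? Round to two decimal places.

With the rival's output fixed at 21, Xenon's profit is π_X = (302 - (1/2)·21 - (1/2)q_X)q_X - (6q_X) = (583/2 - (1/2)q_X)q_X - (6q_X).
∂π_X/∂q_X = 571/2 - q_X = 0, so q_X = 571/2.

285.50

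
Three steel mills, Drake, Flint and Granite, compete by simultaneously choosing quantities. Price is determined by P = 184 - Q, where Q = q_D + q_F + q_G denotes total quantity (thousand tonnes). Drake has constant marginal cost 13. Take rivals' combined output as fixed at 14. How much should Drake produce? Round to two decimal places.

78.50

With rivals' combined output fixed at 14, Drake's profit is π_D = (184 - 14 - q_D)q_D - (13q_D) = (170 - q_D)q_D - (13q_D).
∂π_D/∂q_D = 157 - 2q_D = 0, so q_D = 157/2.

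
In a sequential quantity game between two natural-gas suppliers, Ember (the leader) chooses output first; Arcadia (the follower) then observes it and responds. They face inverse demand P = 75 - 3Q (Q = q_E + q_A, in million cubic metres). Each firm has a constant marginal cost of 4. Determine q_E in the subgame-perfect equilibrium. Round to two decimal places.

11.83

Solve by backward induction. Given q_E, the follower Arcadia maximises π_A = (75 - 3q_E - 3q_A)q_A - 4q_A.
Setting the follower's marginal profit to zero, 71 - 3q_E - 6q_A = 0, i.e. q_A = (71 - 3q_E)/6.
Ember substitutes q_A(q_E) into its own profit: π_E = q_E(75 - 3q_E - (71 - 3q_E)/2) - 4q_E = (79/2 - (3/2)q_E)q_E - 4q_E.
The leader's first-order condition 71/2 - 3q_E = 0 yields q_E = 71/6.
Then q_A = (71 - 3·(71/6))/6 = 71/12.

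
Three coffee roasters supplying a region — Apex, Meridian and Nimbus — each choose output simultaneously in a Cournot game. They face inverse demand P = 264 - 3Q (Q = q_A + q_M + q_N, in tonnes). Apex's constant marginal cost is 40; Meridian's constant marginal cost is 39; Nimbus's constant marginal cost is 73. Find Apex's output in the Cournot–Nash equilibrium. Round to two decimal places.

Apex's profit: π_A = (264 - 3Q)q_A - (40q_A). Setting ∂π_A/∂q_A = 0: 224 - 6q_A - 3(q_M + q_N) = 0.
Meridian's first-order condition: 225 - 6q_M - 3(q_A + q_N) = 0.
Nimbus's profit: π_N = (264 - 3Q)q_N - (73q_N). Setting ∂π_N/∂q_N = 0: 191 - 6q_N - 3(q_A + q_M) = 0.
Adding the 3 conditions: 640 − 6Q − 6Q = 0, i.e. Q = 160/3.
Back-substituting: q_A = (224 − 160)/3 = 64/3, q_M = (225 − 160)/3 = 65/3, q_N = (191 − 160)/3 = 31/3.

21.33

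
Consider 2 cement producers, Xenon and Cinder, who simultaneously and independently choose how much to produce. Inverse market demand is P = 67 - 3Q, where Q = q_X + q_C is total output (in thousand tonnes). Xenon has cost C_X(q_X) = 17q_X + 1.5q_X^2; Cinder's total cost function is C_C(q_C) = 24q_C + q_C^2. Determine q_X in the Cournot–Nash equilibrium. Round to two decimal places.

Xenon's profit: π_X = (67 - 3Q)q_X - (17q_X + (3/2)q_X²). Setting ∂π_X/∂q_X = 0: 50 - 9q_X - 3(q_C) = 0.
Cinder's profit: π_C = (67 - 3Q)q_C - (24q_C + q_C²). Setting ∂π_C/∂q_C = 0: 43 - 8q_C - 3(q_X) = 0.
So q_X = (50 - 3q_C)/9 and q_C = (43 - 3q_X)/8.
Solving the pair: q_X = 271/63, q_C = 79/21.

4.30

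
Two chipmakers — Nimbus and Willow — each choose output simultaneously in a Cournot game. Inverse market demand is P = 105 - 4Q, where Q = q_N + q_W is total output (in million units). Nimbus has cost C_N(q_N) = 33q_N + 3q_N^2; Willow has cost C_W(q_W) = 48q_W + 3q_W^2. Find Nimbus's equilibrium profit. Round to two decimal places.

131.44

Nimbus's profit: π_N = (105 - 4Q)q_N - (33q_N + 3q_N²). Setting ∂π_N/∂q_N = 0: 72 - 14q_N - 4(q_W) = 0.
Willow's profit: π_W = (105 - 4Q)q_W - (48q_W + 3q_W²). Setting ∂π_W/∂q_W = 0: 57 - 14q_W - 4(q_N) = 0.
Best responses: q_N = (72 - 4q_W)/14, q_W = (57 - 4q_N)/14.
Solving the pair: q_N = 13/3, q_W = 17/6.
Price P = 105 - 4·(43/6) = 229/3.
Nimbus's profit: (229/3)·(13/3) - 33·(13/3) - 3(13/3)² = 1183/9.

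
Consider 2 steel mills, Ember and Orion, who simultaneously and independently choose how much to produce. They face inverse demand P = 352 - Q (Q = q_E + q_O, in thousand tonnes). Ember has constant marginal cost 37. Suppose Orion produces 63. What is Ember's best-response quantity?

126

With the rival's output fixed at 63, Ember's profit is π_E = (352 - 63 - q_E)q_E - (37q_E) = (289 - q_E)q_E - (37q_E).
∂π_E/∂q_E = 252 - 2q_E = 0, so q_E = 126.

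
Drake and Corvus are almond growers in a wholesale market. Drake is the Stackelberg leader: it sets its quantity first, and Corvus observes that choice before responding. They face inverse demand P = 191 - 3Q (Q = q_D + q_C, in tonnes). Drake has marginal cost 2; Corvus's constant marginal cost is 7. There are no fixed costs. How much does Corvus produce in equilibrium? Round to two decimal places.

14.50

Solve by backward induction. Given q_D, the follower Corvus maximises π_C = (191 - 3q_D - 3q_C)q_C - 7q_C.
∂π_C/∂q_C = 184 - 3q_D - 6q_C = 0 gives the reaction function q_C = (184 - 3q_D)/6.
Drake substitutes q_C(q_D) into its own profit: π_D = q_D(191 - 3q_D - (184 - 3q_D)/2) - 2q_D = (99 - (3/2)q_D)q_D - 2q_D.
Leader FOC: 97 - 3q_D = 0, so q_D = 97/3.
Then q_C = (184 - 3·(97/3))/6 = 29/2.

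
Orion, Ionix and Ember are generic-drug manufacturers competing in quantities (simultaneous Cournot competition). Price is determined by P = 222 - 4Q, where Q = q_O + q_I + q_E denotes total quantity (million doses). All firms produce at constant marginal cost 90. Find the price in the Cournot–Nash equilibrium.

123

A representative firm's profit is π_i = q_i(222 - 4Q) - 90q_i.
First-order condition (treating rivals' output as given): 132 - 8q_i - 4·Σ_{j≠i} q_j = 0.
By symmetry each firm produces the same amount; substituting Σ_{j≠i} q_j = 2q_i yields q_i = 132/16 = 33/4.
Total output Q = 99/4, so price P = 222 - 4·(99/4) = 123.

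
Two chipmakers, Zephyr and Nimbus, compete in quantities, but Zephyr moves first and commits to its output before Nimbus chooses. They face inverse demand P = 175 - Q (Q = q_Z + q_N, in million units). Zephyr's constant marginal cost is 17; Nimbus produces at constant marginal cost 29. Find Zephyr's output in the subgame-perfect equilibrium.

Solve by backward induction. Given q_Z, the follower Nimbus maximises π_N = (175 - q_Z - q_N)q_N - 29q_N.
∂π_N/∂q_N = 146 - q_Z - 2q_N = 0 gives the reaction function q_N = (146 - q_Z)/2.
The leader anticipates this reaction. Substituting into P = 175 - Q gives P = 102 - (1/2)q_Z, so π_Z = (102 - (1/2)q_Z)q_Z - 17q_Z.
Maximising: ∂π_Z/∂q_Z = 85 - q_Z = 0, giving q_Z = 85.
Then q_N = (146 - 85)/2 = 61/2.

85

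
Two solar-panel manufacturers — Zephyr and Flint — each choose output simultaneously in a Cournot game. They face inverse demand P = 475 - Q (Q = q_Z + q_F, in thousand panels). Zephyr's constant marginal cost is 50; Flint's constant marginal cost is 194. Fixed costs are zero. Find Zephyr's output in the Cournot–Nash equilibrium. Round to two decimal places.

189.67

Zephyr's profit: π_Z = (475 - Q)q_Z - (50q_Z). Setting ∂π_Z/∂q_Z = 0: 425 - 2q_Z - (q_F) = 0.
Flint's profit: π_F = (475 - Q)q_F - (194q_F). Setting ∂π_F/∂q_F = 0: 281 - 2q_F - (q_Z) = 0.
So q_Z = (425 - q_F)/2 and q_F = (281 - q_Z)/2.
Solving the pair: q_Z = 569/3, q_F = 137/3.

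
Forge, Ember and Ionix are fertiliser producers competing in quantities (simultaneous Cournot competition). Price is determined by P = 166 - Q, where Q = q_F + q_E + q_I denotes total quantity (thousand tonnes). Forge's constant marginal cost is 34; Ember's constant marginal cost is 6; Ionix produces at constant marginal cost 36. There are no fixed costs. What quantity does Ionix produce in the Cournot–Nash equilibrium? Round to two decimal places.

24.50

Forge's profit: π_F = (166 - Q)q_F - (34q_F). Setting ∂π_F/∂q_F = 0: 132 - 2q_F - (q_E + q_I) = 0.
Ember's first-order condition: 160 - 2q_E - (q_F + q_I) = 0.
Ionix's profit: π_I = (166 - Q)q_I - (36q_I). Setting ∂π_I/∂q_I = 0: 130 - 2q_I - (q_F + q_E) = 0.
Summing all 3 equations gives 422 − 4Q = 0, hence Q = 211/2.
Back-substituting: q_F = (132 − 211/2) = 53/2, q_E = (160 − 211/2) = 109/2, q_I = (130 − 211/2) = 49/2.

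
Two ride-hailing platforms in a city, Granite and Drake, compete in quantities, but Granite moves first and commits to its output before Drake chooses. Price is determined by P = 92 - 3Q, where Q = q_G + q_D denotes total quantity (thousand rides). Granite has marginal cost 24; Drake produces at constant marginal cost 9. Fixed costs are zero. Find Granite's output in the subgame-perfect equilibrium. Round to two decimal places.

Solve by backward induction. Given q_G, the follower Drake maximises π_D = (92 - 3q_G - 3q_D)q_D - 9q_D.
Setting the follower's marginal profit to zero, 83 - 3q_G - 6q_D = 0, i.e. q_D = (83 - 3q_G)/6.
The leader anticipates this reaction. Substituting into P = 92 - 3Q gives P = 101/2 - (3/2)q_G, so π_G = (101/2 - (3/2)q_G)q_G - 24q_G.
The leader's first-order condition 53/2 - 3q_G = 0 yields q_G = 53/6.
Then q_D = (83 - 3·(53/6))/6 = 113/12.

8.83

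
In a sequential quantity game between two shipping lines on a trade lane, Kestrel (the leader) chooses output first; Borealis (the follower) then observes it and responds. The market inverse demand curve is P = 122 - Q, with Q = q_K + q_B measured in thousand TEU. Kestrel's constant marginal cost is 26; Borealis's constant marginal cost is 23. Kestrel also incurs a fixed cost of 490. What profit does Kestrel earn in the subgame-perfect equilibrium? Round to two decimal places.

The follower Borealis best-responds to any q_K: π_B = (122 - Q)q_B - 23q_B.
Setting the follower's marginal profit to zero, 99 - q_K - 2q_B = 0, i.e. q_B = (99 - q_K)/2.
The leader anticipates this reaction. Substituting into P = 122 - Q gives P = 145/2 - (1/2)q_K, so π_K = (145/2 - (1/2)q_K)q_K - 26q_K.
The leader's first-order condition 93/2 - q_K = 0 yields q_K = 93/2.
Then q_B = (99 - 93/2)/2 = 105/4.
Price P = 122 - 291/4 = 197/4.
Kestrel's profit: (197/4 - 26)·(93/2) - 490 = 591.1250.

591.13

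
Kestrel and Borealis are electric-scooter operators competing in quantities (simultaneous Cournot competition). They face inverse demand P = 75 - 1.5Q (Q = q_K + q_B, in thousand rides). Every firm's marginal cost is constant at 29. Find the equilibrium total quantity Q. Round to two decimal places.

20.44

A representative firm's profit is π_i = q_i(75 - 1.5Q) - 29q_i.
First-order condition (treating rivals' output as given): 46 - 3q_i - (3/2)q_j = 0.
By symmetry each firm produces the same amount; substituting q_j = q_i yields q_i = 46/(9/2) = 92/9.
Total output Q = 92/9 + 92/9 = 184/9.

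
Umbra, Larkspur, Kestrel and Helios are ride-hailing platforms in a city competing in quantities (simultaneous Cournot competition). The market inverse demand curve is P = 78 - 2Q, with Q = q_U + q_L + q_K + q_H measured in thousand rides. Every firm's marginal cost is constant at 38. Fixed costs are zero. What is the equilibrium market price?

46

Each firm earns π_i = (78 - 2Q)q_i - 38q_i.
First-order condition (treating rivals' output as given): 40 - 4q_i - 2·Σ_{j≠i} q_j = 0.
With identical firms every q_j equals q_i, so Σ_{j≠i} q_j = 3q_i and 40 = 10q_i, giving q_i = 4.
Total output Q = 16, so price P = 78 - 2·16 = 46.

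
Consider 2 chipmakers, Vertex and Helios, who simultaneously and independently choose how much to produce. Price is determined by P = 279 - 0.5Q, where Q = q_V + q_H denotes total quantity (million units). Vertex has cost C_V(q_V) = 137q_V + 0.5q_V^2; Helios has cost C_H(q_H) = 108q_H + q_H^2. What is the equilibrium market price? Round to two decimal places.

Vertex's profit: π_V = (279 - 0.5Q)q_V - (137q_V + (1/2)q_V²). Setting ∂π_V/∂q_V = 0: 142 - 2q_V - (1/2)(q_H) = 0.
Helios's first-order condition: 171 - 3q_H - (1/2)(q_V) = 0.
Rearranging gives the reaction functions q_V = (142 - (1/2)q_H)/2 and q_H = (171 - (1/2)q_V)/3.
Substituting one into the other gives q_V = 1362/23 and q_H = 1084/23.
Total output Q = 106.3478, so price P = 279 - (1/2)·106.3478 = 225.8261.

225.83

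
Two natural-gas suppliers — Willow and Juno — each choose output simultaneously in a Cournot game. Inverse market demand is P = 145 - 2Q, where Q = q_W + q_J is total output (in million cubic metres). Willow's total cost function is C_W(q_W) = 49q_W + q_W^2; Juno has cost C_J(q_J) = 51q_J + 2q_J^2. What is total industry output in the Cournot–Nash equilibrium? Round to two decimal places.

Willow's profit: π_W = (145 - 2Q)q_W - (49q_W + q_W²). Setting ∂π_W/∂q_W = 0: 96 - 6q_W - 2(q_J) = 0.
Juno's first-order condition: 94 - 8q_J - 2(q_W) = 0.
So q_W = (96 - 2q_J)/6 and q_J = (94 - 2q_W)/8.
Substituting one into the other gives q_W = 145/11 and q_J = 93/11.
Total output Q = 145/11 + 93/11 = 238/11.

21.64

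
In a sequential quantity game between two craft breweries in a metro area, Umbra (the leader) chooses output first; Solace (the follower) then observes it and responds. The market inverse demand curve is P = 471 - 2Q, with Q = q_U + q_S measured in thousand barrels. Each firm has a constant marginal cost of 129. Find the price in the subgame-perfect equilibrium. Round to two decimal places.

The follower Solace best-responds to any q_U: π_S = (471 - 2Q)q_S - 129q_S.
Follower FOC: 342 - 2q_U - 4q_S = 0, so q_S(q_U) = (342 - 2q_U)/4.
Umbra substitutes q_S(q_U) into its own profit: π_U = q_U(471 - 2q_U - (342 - 2q_U)/2) - 129q_U = (300 - q_U)q_U - 129q_U.
Leader FOC: 171 - 2q_U = 0, so q_U = 171/2.
Then q_S = (342 - 2·(171/2))/4 = 171/4.
Total output Q = 513/4, so price P = 471 - 2·(513/4) = 429/2.

214.50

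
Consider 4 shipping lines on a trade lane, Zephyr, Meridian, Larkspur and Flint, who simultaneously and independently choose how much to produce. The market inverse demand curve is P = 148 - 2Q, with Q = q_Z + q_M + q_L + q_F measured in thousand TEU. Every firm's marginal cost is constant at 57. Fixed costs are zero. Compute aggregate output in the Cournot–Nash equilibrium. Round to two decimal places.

36.40

A representative firm's profit is π_i = q_i(148 - 2Q) - 57q_i.
Setting ∂π_i/∂q_i = 0 with rivals' quantities fixed: 91 - 4q_i - 2·Σ_{j≠i} q_j = 0.
With identical firms every q_j equals q_i, so Σ_{j≠i} q_j = 3q_i and 91 = 10q_i, giving q_i = 91/10.
Total output Q = 91/10 + 91/10 + 91/10 + 91/10 = 182/5.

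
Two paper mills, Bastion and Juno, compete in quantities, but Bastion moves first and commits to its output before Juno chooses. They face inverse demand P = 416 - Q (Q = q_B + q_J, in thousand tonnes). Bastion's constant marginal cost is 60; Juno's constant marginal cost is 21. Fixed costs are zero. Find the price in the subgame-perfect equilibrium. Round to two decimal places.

139.25

Solve by backward induction. Given q_B, the follower Juno maximises π_J = (416 - q_B - q_J)q_J - 21q_J.
Setting the follower's marginal profit to zero, 395 - q_B - 2q_J = 0, i.e. q_J = (395 - q_B)/2.
The leader anticipates this reaction. Substituting into P = 416 - Q gives P = 437/2 - (1/2)q_B, so π_B = (437/2 - (1/2)q_B)q_B - 60q_B.
Leader FOC: 317/2 - q_B = 0, so q_B = 317/2.
Then q_J = (395 - 317/2)/2 = 473/4.
Total output Q = 1107/4, so price P = 416 - 1107/4 = 557/4.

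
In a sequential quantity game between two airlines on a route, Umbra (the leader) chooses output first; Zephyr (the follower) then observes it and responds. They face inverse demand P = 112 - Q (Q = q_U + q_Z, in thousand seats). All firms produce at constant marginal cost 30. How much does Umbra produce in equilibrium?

41

Solve by backward induction. Given q_U, the follower Zephyr maximises π_Z = (112 - q_U - q_Z)q_Z - 30q_Z.
Follower FOC: 82 - q_U - 2q_Z = 0, so q_Z(q_U) = (82 - q_U)/2.
Umbra substitutes q_Z(q_U) into its own profit: π_U = q_U(112 - q_U - (82 - q_U)/2) - 30q_U = (71 - (1/2)q_U)q_U - 30q_U.
Maximising: ∂π_U/∂q_U = 41 - q_U = 0, giving q_U = 41.
Then q_Z = (82 - 41)/2 = 41/2.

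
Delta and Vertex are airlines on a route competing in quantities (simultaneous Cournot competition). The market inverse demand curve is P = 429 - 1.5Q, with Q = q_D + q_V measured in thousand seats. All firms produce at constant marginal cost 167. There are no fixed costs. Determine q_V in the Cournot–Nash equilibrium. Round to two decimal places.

58.22

A representative firm's profit is π_i = q_i(429 - 1.5Q) - 167q_i.
First-order condition (treating rivals' output as given): 262 - 3q_i - (3/2)q_j = 0.
With identical firms every q_j equals q_i, so q_j = q_i and 262 = (9/2)q_i, giving q_i = 524/9.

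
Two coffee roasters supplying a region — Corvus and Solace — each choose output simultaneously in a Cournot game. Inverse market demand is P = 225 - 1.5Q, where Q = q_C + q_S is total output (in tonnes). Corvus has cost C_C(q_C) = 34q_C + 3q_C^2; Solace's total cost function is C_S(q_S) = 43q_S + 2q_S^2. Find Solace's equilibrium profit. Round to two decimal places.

Corvus's profit: π_C = (225 - 1.5Q)q_C - (34q_C + 3q_C²). Setting ∂π_C/∂q_C = 0: 191 - 9q_C - (3/2)(q_S) = 0.
Solace's first-order condition: 182 - 7q_S - (3/2)(q_C) = 0.
So q_C = (191 - (3/2)q_S)/9 and q_S = (182 - (3/2)q_C)/7.
Substituting one into the other gives q_C = 17.5144 and q_S = 1802/81.
Price P = 225 - (3/2)·39.7613 = 165.3580.
Solace's profit: 165.3580·(1802/81) - 43·(1802/81) - 2(1802/81)² = 1732.2381.

1732.24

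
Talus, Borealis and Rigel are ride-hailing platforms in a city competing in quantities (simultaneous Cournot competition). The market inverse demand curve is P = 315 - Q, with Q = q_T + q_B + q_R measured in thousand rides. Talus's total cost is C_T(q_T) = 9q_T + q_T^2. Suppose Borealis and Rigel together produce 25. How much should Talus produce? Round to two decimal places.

70.25

With rivals' combined output fixed at 25, Talus's profit is π_T = (315 - 25 - q_T)q_T - (9q_T + q_T²) = (290 - q_T)q_T - (9q_T + q_T²).
∂π_T/∂q_T = 281 - 4q_T = 0, so q_T = 281/4.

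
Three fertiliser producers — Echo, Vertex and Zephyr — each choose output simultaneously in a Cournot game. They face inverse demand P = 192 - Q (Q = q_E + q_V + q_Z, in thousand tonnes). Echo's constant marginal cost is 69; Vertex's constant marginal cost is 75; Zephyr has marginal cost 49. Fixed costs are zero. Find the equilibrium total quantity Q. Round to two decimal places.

95.75

Echo's profit: π_E = (192 - Q)q_E - (69q_E). Setting ∂π_E/∂q_E = 0: 123 - 2q_E - (q_V + q_Z) = 0.
Vertex's profit: π_V = (192 - Q)q_V - (75q_V). Setting ∂π_V/∂q_V = 0: 117 - 2q_V - (q_E + q_Z) = 0.
Zephyr's profit: π_Z = (192 - Q)q_Z - (49q_Z). Setting ∂π_Z/∂q_Z = 0: 143 - 2q_Z - (q_E + q_V) = 0.
Summing all 3 equations gives 383 − 4Q = 0, hence Q = 383/4.
Back-substituting: q_E = (123 − 383/4) = 109/4, q_V = (117 − 383/4) = 85/4, q_Z = (143 − 383/4) = 189/4.
Total output Q = 109/4 + 85/4 + 189/4 = 383/4.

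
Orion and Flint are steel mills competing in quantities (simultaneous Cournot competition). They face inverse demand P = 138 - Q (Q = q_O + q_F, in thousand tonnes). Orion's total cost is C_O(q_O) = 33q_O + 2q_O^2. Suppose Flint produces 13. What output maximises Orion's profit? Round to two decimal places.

With the rival's output fixed at 13, Orion's profit is π_O = (138 - 13 - q_O)q_O - (33q_O + 2q_O²) = (125 - q_O)q_O - (33q_O + 2q_O²).
∂π_O/∂q_O = 92 - 6q_O = 0, so q_O = 46/3.

15.33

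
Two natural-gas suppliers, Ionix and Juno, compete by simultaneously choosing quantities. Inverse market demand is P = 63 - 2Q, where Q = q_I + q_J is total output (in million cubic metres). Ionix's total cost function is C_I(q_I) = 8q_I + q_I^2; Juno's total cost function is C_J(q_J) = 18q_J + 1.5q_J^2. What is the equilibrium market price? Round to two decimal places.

Ionix's profit: π_I = (63 - 2Q)q_I - (8q_I + q_I²). Setting ∂π_I/∂q_I = 0: 55 - 6q_I - 2(q_J) = 0.
Juno's first-order condition: 45 - 7q_J - 2(q_I) = 0.
So q_I = (55 - 2q_J)/6 and q_J = (45 - 2q_I)/7.
Substituting one into the other gives q_I = 295/38 and q_J = 80/19.
Total output Q = 455/38, so price P = 63 - 2·(455/38) = 742/19.

39.05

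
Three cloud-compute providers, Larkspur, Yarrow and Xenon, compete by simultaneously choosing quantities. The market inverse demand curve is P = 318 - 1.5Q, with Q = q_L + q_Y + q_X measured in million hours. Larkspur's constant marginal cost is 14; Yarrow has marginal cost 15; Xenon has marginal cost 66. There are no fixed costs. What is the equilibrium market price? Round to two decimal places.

Larkspur's profit: π_L = (318 - 1.5Q)q_L - (14q_L). Setting ∂π_L/∂q_L = 0: 304 - 3q_L - (3/2)(q_Y + q_X) = 0.
Yarrow's first-order condition: 303 - 3q_Y - (3/2)(q_L + q_X) = 0.
Xenon's first-order condition: 252 - 3q_X - (3/2)(q_L + q_Y) = 0.
Summing all 3 equations gives 859 − 6Q = 0, hence Q = 859/6.
Back-substituting: q_L = (304 − 859/4)/(3/2) = 119/2, q_Y = (303 − 859/4)/(3/2) = 353/6, q_X = (252 − 859/4)/(3/2) = 149/6.
Total output Q = 859/6, so price P = 318 - (3/2)·(859/6) = 413/4.

103.25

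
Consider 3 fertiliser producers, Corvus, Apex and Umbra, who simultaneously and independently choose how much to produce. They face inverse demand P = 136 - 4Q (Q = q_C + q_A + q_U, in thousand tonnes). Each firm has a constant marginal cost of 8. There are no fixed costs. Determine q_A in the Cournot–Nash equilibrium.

Each firm earns π_i = (136 - 4Q)q_i - 8q_i.
First-order condition (treating rivals' output as given): 128 - 8q_i - 4·Σ_{j≠i} q_j = 0.
By symmetry each firm produces the same amount; substituting Σ_{j≠i} q_j = 2q_i yields q_i = 128/16 = 8.

8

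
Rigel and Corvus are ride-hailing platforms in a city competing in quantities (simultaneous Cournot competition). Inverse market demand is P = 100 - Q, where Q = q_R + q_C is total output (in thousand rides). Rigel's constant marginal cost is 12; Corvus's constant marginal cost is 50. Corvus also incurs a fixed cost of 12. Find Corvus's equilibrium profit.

Rigel's profit: π_R = (100 - Q)q_R - (12q_R). Setting ∂π_R/∂q_R = 0: 88 - 2q_R - (q_C) = 0.
Corvus's first-order condition: 50 - 2q_C - (q_R) = 0.
Best responses: q_R = (88 - q_C)/2, q_C = (50 - q_R)/2.
Solving the pair: q_R = 42, q_C = 4.
Price P = 100 - 46 = 54.
Corvus's profit: (54 - 50)·4 - 12 = 4.

4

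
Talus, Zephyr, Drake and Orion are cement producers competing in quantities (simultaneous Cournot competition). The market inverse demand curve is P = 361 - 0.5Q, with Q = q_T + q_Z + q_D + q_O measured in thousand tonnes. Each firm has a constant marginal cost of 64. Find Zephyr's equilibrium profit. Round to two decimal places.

7056.72

Each firm earns π_i = (361 - 0.5Q)q_i - 64q_i.
Setting ∂π_i/∂q_i = 0 with rivals' quantities fixed: 297 - q_i - (1/2)·Σ_{j≠i} q_j = 0.
With identical firms every q_j equals q_i, so Σ_{j≠i} q_j = 3q_i and 297 = (5/2)q_i, giving q_i = 594/5.
Price P = 361 - (1/2)·475.2000 = 617/5.
Zephyr's profit: (617/5 - 64)·(594/5) = 7056.7200.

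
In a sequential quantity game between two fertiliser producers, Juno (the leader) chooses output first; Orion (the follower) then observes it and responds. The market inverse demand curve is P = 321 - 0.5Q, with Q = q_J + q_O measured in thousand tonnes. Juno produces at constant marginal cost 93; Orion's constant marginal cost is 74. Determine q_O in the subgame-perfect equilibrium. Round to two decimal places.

142.50

Solve by backward induction. Given q_J, the follower Orion maximises π_O = (321 - (1/2)q_J - (1/2)q_O)q_O - 74q_O.
Follower FOC: 247 - (1/2)q_J - q_O = 0, so q_O(q_J) = (247 - (1/2)q_J).
Juno substitutes q_O(q_J) into its own profit: π_J = q_J(321 - (1/2)q_J - (247 - (1/2)q_J)/2) - 93q_J = (395/2 - (1/4)q_J)q_J - 93q_J.
Leader FOC: 209/2 - (1/2)q_J = 0, so q_J = 209.
Then q_O = (247 - (1/2)·209) = 285/2.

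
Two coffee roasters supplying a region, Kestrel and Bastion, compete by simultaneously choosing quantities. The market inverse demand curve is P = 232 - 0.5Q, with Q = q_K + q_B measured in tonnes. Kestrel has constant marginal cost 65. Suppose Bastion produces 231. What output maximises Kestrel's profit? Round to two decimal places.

With the rival's output fixed at 231, Kestrel's profit is π_K = (232 - (1/2)·231 - (1/2)q_K)q_K - (65q_K) = (233/2 - (1/2)q_K)q_K - (65q_K).
∂π_K/∂q_K = 103/2 - q_K = 0, so q_K = 103/2.

51.50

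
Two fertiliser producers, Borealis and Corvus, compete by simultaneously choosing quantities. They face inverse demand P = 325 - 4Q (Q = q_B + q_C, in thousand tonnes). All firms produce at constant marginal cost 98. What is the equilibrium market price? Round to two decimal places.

A representative firm's profit is π_i = q_i(325 - 4Q) - 98q_i.
First-order condition (treating rivals' output as given): 227 - 8q_i - 4q_j = 0.
With identical firms every q_j equals q_i, so q_j = q_i and 227 = 12q_i, giving q_i = 227/12.
Total output Q = 227/6, so price P = 325 - 4·(227/6) = 521/3.

173.67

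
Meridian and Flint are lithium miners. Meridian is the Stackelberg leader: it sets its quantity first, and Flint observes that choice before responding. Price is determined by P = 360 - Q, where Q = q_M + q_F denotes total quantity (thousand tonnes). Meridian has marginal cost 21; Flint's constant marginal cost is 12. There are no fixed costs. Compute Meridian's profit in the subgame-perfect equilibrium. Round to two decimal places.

The follower Flint best-responds to any q_M: π_F = (360 - Q)q_F - 12q_F.
∂π_F/∂q_F = 348 - q_M - 2q_F = 0 gives the reaction function q_F = (348 - q_M)/2.
The leader anticipates this reaction. Substituting into P = 360 - Q gives P = 186 - (1/2)q_M, so π_M = (186 - (1/2)q_M)q_M - 21q_M.
Maximising: ∂π_M/∂q_M = 165 - q_M = 0, giving q_M = 165.
Then q_F = (348 - 165)/2 = 183/2.
Price P = 360 - 513/2 = 207/2.
Meridian's profit: (207/2 - 21)·165 = 13612.5000.

13612.50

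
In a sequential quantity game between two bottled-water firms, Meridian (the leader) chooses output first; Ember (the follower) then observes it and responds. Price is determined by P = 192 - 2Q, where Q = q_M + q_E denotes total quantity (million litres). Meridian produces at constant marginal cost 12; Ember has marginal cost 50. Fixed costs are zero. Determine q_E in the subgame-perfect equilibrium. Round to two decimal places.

8.25

Solve by backward induction. Given q_M, the follower Ember maximises π_E = (192 - 2q_M - 2q_E)q_E - 50q_E.
∂π_E/∂q_E = 142 - 2q_M - 4q_E = 0 gives the reaction function q_E = (142 - 2q_M)/4.
Meridian substitutes q_E(q_M) into its own profit: π_M = q_M(192 - 2q_M - (142 - 2q_M)/2) - 12q_M = (121 - q_M)q_M - 12q_M.
The leader's first-order condition 109 - 2q_M = 0 yields q_M = 109/2.
Then q_E = (142 - 2·(109/2))/4 = 33/4.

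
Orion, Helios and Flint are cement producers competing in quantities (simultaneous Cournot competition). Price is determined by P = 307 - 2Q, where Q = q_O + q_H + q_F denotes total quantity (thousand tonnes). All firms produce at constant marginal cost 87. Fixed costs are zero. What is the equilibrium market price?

142

A representative firm's profit is π_i = q_i(307 - 2Q) - 87q_i.
Setting ∂π_i/∂q_i = 0 with rivals' quantities fixed: 220 - 4q_i - 2·Σ_{j≠i} q_j = 0.
With identical firms every q_j equals q_i, so Σ_{j≠i} q_j = 2q_i and 220 = 8q_i, giving q_i = 55/2.
Total output Q = 165/2, so price P = 307 - 2·(165/2) = 142.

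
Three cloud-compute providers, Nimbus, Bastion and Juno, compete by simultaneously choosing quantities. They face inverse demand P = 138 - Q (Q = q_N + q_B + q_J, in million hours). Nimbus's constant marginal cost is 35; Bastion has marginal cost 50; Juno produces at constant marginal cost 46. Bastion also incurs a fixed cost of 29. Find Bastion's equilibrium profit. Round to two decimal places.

268.56

Nimbus's profit: π_N = (138 - Q)q_N - (35q_N). Setting ∂π_N/∂q_N = 0: 103 - 2q_N - (q_B + q_J) = 0.
Bastion's first-order condition: 88 - 2q_B - (q_N + q_J) = 0.
Juno's profit: π_J = (138 - Q)q_J - (46q_J). Setting ∂π_J/∂q_J = 0: 92 - 2q_J - (q_N + q_B) = 0.
Adding the 3 conditions: 283 − 2Q − 2Q = 0, i.e. Q = 283/4.
Back-substituting: q_N = (103 − 283/4) = 129/4, q_B = (88 − 283/4) = 69/4, q_J = (92 − 283/4) = 85/4.
Price P = 138 - 283/4 = 269/4.
Bastion's profit: (269/4 - 50)·(69/4) - 29 = 268.5625.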